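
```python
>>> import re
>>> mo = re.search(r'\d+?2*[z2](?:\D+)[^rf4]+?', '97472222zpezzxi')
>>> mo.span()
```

(0, 15)

The match spans [0:15] → '97472222zpezzxi'.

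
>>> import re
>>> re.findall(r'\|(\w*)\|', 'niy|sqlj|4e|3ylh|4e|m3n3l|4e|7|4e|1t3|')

['sqlj', '3ylh', 'm3n3l', '7', '1t3']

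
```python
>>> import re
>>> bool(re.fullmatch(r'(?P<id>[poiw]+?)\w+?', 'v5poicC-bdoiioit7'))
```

The pattern matches one or more of one of [poiw] (lazy) (captured as 'id'); then one or more of a word character (lazy).
For `fullmatch`, every character of the input must be accounted for by the pattern.
Here the pattern can't cover the whole string, so the call returns None, and `bool(None)` is False.

False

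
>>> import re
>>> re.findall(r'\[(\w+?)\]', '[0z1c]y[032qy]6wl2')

Scanning left to right: at [0:6] match '[0z1c]', group 1 = '0z1c'; at [7:14] match '[032qy]', group 1 = '032qy'.
With a single group, `findall` returns only what that group captured — 2 items.

['0z1c', '032qy']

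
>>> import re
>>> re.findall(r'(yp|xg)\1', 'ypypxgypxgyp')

['yp']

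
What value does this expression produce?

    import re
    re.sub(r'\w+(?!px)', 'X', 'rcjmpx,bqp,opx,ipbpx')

A negative assertion filters positions out without eating any characters.
Each match is replaced by 'X'.

'X,X,X,X'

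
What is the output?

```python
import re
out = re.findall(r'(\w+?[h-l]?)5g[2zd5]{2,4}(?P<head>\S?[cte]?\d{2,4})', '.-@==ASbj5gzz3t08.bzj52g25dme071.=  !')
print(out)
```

The pattern matches one or more of a word character (lazy), then optionally a character in [h-l] (captured); then the literal '5g', then 2 to 4 of one of [2zd5]; then optionally a non-whitespace character, then optionally one of [cte], then 2 to 4 of a digit (captured as 'head').
Scanning left to right: at [5:17] match 'ASbj5gzz3t08', groups = ('ASbj', '3t08').
With 2 capturing groups, `findall` returns a 2-tuple per match.

[('ASbj', '3t08')]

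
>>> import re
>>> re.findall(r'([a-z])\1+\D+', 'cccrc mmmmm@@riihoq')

['c']

A backreference is literal: `\1` must see the identical characters the first group matched.
Scanning left to right: at [0:19] match 'cccrc mmmmm@@riihoq', group 1 = 'c'.
Because there's exactly one group, `findall` drops the full match and keeps group 1 from the one hit.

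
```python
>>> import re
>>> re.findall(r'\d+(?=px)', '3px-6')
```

['3']

The `(?=…)`/`(?<=…)` assertion just peeks at neighbouring text; it doesn't advance the match position.
No capturing groups, so `findall` returns the 1 full match string.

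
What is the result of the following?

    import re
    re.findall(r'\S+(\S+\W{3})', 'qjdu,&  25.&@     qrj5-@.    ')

Pattern: one or more of a non-whitespace character; then one or more of a non-whitespace character, then exactly 3 of a non-word character (captured).
Walking the string: at [0:8] match 'qjdu,&  ', group 1 = ',&  '; at [8:16] match '25.&@   ', group 1 = '@   '; at [18:28] match 'qrj5-@.   ', group 1 = '.   '.
One capturing group, so `findall` returns just the captured substring from each match — 3 in all.

[',&  ', '@   ', '.   ']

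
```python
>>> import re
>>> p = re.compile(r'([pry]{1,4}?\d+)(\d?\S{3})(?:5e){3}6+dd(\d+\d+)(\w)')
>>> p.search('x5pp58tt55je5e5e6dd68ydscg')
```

The pattern matches 1 to 4 of one of [pry] (lazy), then one or more of a digit (captured); then optionally a digit, then exactly 3 of a non-whitespace character (captured); then the literal '5e' repeated 3 times, then one or more of the literal '6', then the literal 'dd'; then one or more of a digit, then one or more of a digit (captured); then a word character (captured).
Here no position works, so the call returns None.

None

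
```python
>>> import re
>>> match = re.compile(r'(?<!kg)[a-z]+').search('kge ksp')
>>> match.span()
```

The negative lookaround is zero-width — it rules out positions where the adjacent text would match, without consuming anything.
The match spans [0:3] → 'kge'.

(0, 3)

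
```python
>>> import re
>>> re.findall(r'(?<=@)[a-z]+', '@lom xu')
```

['lom']

Lookahead/lookbehind check context without consuming it, so the matched span excludes the asserted characters.
Walking the string: at [1:4] → 'lom'.
Since nothing is captured, `findall` lists the 1 matched substring directly.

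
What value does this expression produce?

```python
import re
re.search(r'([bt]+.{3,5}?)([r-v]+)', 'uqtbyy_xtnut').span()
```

(2, 9)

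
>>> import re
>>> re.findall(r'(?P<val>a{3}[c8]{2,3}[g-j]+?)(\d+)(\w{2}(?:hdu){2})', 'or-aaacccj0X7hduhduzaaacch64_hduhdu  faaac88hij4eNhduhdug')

[('aaacccj', '0', 'X7hduhdu'), ('aaacch', '6', '4_hduhdu'), ('aaac88hij', '4', 'eNhduhdu')]

Pattern: exactly 3 of a literal 'a', then 2 to 3 of one of [c8], then one or more of a character in [g-j] (lazy) (captured as 'val'); then one or more of a digit (captured); then exactly 2 of a word character, then the literal 'hdu' repeated 2 times (captured).
Walking the string: at [3:19] match 'aaacccj0X7hduhdu', groups = ('aaacccj', '0', 'X7hduhdu'); at [20:35] match 'aaacch64_hduhdu', groups = ('aaacch', '6', '4_hduhdu'); at [38:56] match 'aaac88hij4eNhduhdu', groups = ('aaac88hij', '4', 'eNhduhdu').
3 groups means each result is a tuple of 3 captured strings — 3 here.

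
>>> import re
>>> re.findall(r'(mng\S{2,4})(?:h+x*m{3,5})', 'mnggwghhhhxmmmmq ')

['mnggwgh']

Pattern: the literal 'mng', then 2 to 4 of a non-whitespace character (captured); then one or more of a literal 'h', then zero or more of a literal 'x', then 3 to 5 of a literal 'm' (non-capturing group).
Matches: at [0:15] match 'mnggwghhhhxmmmm', group 1 = 'mnggwgh'.
Because there's exactly one group, `findall` drops the full match and keeps group 1 from the one hit.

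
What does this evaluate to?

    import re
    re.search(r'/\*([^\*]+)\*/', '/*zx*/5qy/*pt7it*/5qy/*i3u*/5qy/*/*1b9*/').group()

The match spans [0:6] → '/*zx*/'.

'/*zx*/'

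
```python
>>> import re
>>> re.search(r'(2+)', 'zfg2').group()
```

Pattern: one or more of a literal '2' (captured).
`re.search` tries every starting position until one works.
The match spans [3:4] → '2'.
Captured: group 1 = '2'.

'2'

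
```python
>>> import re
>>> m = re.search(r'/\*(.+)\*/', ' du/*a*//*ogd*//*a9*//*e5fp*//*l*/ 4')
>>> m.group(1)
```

The match spans [3:34] → '/*a*//*ogd*//*a9*//*e5fp*//*l*/'.
Captured: group 1 = 'a*//*ogd*//*a9*//*e5fp*//*l'.

'a*//*ogd*//*a9*//*e5fp*//*l'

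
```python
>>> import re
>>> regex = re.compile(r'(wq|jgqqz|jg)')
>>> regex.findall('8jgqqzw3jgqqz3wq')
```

['jgqqz', 'jgqqz', 'wq']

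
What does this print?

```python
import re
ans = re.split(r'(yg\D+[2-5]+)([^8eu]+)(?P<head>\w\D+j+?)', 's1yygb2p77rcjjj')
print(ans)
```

['s1y', 'ygb2', 'p77rc', 'jjj', '']

Pattern: the literal 'yg', then one or more of a non-digit, then one or more of a character in [2-5] (captured); then one or more of any character except [8eu] (captured); then a word character, then one or more of a non-digit, then one or more of the literal 'j' (lazy) (captured as 'head').
With a capturing group present, the delimiter's captured portion is kept in the result list.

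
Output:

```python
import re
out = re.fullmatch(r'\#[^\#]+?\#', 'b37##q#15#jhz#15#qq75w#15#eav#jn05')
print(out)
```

`re.fullmatch` requires the pattern to consume the entire string.
Here there's no way to consume every character, so the call returns None.

None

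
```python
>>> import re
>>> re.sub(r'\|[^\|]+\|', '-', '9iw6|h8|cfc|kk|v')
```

'9iw6-cfc-v'

Each match is replaced by '-'.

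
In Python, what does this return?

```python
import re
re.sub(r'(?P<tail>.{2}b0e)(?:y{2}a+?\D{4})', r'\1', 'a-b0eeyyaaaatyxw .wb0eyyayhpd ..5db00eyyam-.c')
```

'a-b0eeyyaaaatyxw .wb0e ..5db00eyyam-.c'

This matches exactly 2 of any character, then the literal 'b0e' (captured as 'tail'); then exactly 2 of a literal 'y', then one or more of a literal 'a' (lazy), then exactly 4 of a non-digit (non-capturing group).
Matches: at [17:29] → '.wb0eyyayhpd'.
`\1` in the replacement pulls in group 1's text for each match.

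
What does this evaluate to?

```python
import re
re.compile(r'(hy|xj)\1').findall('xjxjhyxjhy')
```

['xj']

`\1` has to match the exact text group 1 already captured.
Matches: at [0:4] match 'xjxj', group 1 = 'xj'.
Because there's exactly one group, `findall` drops the full match and keeps group 1 from the one hit.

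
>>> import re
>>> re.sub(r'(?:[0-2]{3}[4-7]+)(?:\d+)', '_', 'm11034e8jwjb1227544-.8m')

'm11034e8jwjb_-.8m'

This matches exactly 3 of a character in [0-2], then one or more of a character in [4-7] (non-capturing group); then one or more of a digit (non-capturing group).
Every occurrence is swapped for '_'.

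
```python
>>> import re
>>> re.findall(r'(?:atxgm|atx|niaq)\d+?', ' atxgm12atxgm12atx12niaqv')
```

['atxgm1', 'atxgm1', 'atx1']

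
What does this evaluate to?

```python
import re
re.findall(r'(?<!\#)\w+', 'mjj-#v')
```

The negative lookahead/lookbehind blocks any match where the forbidden context is present.
Walking the string: at [0:3] → 'mjj'.
`findall` yields the raw match text (1 of them) because the pattern has no groups.

['mjj']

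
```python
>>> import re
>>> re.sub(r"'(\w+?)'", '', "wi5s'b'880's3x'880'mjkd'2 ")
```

'wi5s8808802 '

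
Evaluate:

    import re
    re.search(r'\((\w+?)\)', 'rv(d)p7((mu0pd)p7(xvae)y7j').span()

`search` walks the string left to right and returns the first match it finds.
The match spans [2:5] → '(d)'.
Captured: group 1 = 'd'.

(2, 5)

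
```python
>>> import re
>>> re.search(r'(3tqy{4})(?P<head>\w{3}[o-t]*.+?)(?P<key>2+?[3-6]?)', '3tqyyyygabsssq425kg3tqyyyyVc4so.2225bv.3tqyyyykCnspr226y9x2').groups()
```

This matches the literal '3tq', then exactly 4 of the literal 'y' (captured); then exactly 3 of a word character, then zero or more of a character in [o-t], then one or more of any character (lazy) (captured as 'head'); then one or more of the literal '2' (lazy), then optionally a character in [3-6] (captured as 'key').
A non-greedy quantifier consumes as few characters as it can — just enough that the remainder of the pattern still matches from where it stops; whatever follows it matches normally.
`search` walks the string left to right and returns the first match it finds.
The match spans [0:17] → '3tqyyyygabsssq425'.
Captured: group 1 = '3tqyyyy', group 2 = 'gabsssq4', group 3 = '25'.

('3tqyyyy', 'gabsssq4', '25')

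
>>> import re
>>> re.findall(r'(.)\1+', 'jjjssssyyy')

After group 1 captures some text, `\1` only succeeds where that same text appears again.
Matches: at [0:3] match 'jjj', group 1 = 'j'; at [3:7] match 'ssss', group 1 = 's'; at [7:10] match 'yyy', group 1 = 'y'.
Because there's exactly one group, `findall` drops the full match and keeps group 1 from each hit.

['j', 's', 'y']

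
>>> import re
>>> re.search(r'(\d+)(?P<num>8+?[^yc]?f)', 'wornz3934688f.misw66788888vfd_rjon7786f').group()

'3934688f'

The pattern matches one or more of a digit (captured); then one or more of the literal '8' (lazy), then optionally any character except [yc], then the literal 'f' (captured as 'num').
`re.search` tries every starting position until one works.
The match spans [5:13] → '3934688f'.
Captured: group 1 = '393468', group 2 = '8f'.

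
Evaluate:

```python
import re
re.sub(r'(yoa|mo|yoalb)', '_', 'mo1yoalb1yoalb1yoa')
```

'_1_lb1_lb1_'

The regex engine tests alternatives in the order written; an earlier branch that matches wins even if a later one would match more.
Matches: at [0:2] → 'mo'; at [3:6] → 'yoa'; at [9:12] → 'yoa'; at [15:18] → 'yoa'.
Each match is replaced by '_'.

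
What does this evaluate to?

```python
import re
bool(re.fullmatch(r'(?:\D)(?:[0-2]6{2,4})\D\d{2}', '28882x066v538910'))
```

False

Pattern: a non-digit (non-capturing group); then a character in [0-2], then 2 to 4 of a literal '6' (non-capturing group); then a non-digit, then exactly 2 of a digit.
`re.fullmatch` is like wrapping the pattern in `^…$` (in single-line mode).
Here there's no way to consume every character, so the call returns None, and `bool(None)` is False.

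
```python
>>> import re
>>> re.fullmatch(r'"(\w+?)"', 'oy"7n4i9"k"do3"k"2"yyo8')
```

None

`re.fullmatch` requires the pattern to consume the entire string.
Here the pattern can't cover the whole string, so the call returns None.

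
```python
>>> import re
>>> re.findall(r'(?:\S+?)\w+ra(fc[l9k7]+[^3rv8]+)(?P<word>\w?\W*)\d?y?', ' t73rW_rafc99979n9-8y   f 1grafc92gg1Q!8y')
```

[('fc99979n9-', '8'), ('fc92gg1Q!', '8')]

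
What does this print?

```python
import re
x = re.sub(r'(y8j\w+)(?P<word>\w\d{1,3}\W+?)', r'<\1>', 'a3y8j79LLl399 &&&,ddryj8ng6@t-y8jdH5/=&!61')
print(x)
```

The pattern matches the literal 'y8j', then one or more of a word character (captured); then a word character, then 1 to 3 of a digit, then one or more of a non-word character (lazy) (captured as 'word').
A `+?`/`*?`/`{m,n}?` starts at its minimum and grows only as far as needed for what follows to match.
Matches: at [2:14] → 'y8j79LLl399 '; at [30:37] → 'y8jdH5/'.
`\1` in the replacement pulls in group 1's text for each match.

a3<y8j79LLl3>&&&,ddryj8ng6@t-<y8jd>=&!61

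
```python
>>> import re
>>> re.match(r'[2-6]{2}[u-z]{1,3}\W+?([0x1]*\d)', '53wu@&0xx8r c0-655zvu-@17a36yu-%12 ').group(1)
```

'0xx8'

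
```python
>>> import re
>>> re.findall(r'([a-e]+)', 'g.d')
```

This matches one or more of a character in [a-e] (captured).
With a single group, `findall` returns only what that group captured — 1 item.

['d']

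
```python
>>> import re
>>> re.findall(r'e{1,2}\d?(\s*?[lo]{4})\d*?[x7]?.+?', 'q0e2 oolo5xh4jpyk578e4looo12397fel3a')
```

[' oolo', 'looo']

Pattern: 1 to 2 of a literal 'e', then optionally a digit; then zero or more of whitespace (lazy), then exactly 4 of one of [lo] (captured); then zero or more of a digit (lazy), then optionally one of [x7], then one or more of any character (lazy).
A non-greedy quantifier consumes as few characters as it can — just enough that the remainder of the pattern still matches from where it stops; whatever follows it matches normally.
Scanning left to right: at [2:10] match 'e2 oolo5', group 1 = ' oolo'; at [20:27] match 'e4looo1', group 1 = 'looo'.
Because there's exactly one group, `findall` drops the full match and keeps group 1 from each hit.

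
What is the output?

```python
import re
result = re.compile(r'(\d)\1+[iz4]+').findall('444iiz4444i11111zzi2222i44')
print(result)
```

['4', '1', '2']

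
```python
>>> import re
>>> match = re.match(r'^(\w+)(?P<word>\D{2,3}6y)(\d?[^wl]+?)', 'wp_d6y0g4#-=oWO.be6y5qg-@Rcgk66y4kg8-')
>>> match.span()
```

(0, 8)

Pattern: anchored at the start of the string; then one or more of a word character (captured); then 2 to 3 of a non-digit, then the literal '6y' (captured as 'word'); then optionally a digit, then one or more of any character except [wl] (lazy) (captured).
A non-greedy quantifier consumes as few characters as it can — just enough that the remainder of the pattern still matches from where it stops; whatever follows it matches normally.
`match` is anchored at position 0; if the pattern doesn't fit there, it returns None.
The match spans [0:8] → 'wp_d6y0g'.
Captured: group 1 = 'wp', group 2 = '_d6y', group 3 = '0g'.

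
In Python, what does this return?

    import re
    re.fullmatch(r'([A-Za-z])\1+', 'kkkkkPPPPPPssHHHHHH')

None

`re.fullmatch` requires the pattern to consume the entire string.
Here the pattern can't cover the whole string, so the call returns None.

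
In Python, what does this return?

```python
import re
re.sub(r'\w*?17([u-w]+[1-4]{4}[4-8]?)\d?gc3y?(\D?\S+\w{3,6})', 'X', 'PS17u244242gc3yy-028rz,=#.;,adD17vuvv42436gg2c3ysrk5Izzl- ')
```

This matches zero or more of a word character (lazy), then the literal '17'; then one or more of a character in [u-w], then exactly 4 of a character in [1-4], then optionally a character in [4-8] (captured); then optionally a digit, then the literal 'gc3', then optionally a literal 'y'; then optionally a non-digit, then one or more of a non-whitespace character, then 3 to 6 of a word character (captured).
Every occurrence is swapped for 'X'.

'X- '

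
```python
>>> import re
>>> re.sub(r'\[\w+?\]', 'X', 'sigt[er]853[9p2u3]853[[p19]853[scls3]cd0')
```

Matches: at [4:8] → '[er]'; at [11:18] → '[9p2u3]'; at [22:27] → '[p19]'; at [30:37] → '[scls3]'.
Every occurrence is swapped for 'X'.

'sigtX853X853[X853Xcd0'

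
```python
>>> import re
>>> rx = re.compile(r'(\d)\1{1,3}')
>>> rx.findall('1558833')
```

['5', '8', '3']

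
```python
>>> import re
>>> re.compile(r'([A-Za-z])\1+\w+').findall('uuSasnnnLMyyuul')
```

After group 1 captures some text, `\1` only succeeds where that same text appears again.
One capturing group, so `findall` returns just the captured substring from the one match — 1 in all.

['u']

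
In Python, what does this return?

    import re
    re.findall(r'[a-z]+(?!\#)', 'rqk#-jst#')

Because the assertion is negative and zero-width, positions next to the forbidden text are skipped.
Matches: at [0:2] → 'rq'; at [5:7] → 'js'.
`findall` yields the raw match text (2 of them) because the pattern has no groups.

['rq', 'js']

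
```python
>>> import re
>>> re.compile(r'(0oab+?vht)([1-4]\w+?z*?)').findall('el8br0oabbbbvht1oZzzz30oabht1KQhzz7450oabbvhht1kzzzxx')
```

Pattern: the literal '0oa', then one or more of a literal 'b' (lazy), then the literal 'vht' (captured); then a character in [1-4], then one or more of a word character (lazy), then zero or more of the literal 'z' (lazy) (captured).
Matches: at [5:17] match '0oabbbbvht1o', groups = ('0oabbbbvht', '1o').
2 groups means the one result is a tuple of 2 captured strings — 1 here.

[('0oabbbbvht', '1o')]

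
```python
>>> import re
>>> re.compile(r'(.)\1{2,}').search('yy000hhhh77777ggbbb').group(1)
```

The match spans [2:5] → '000'.
Captured: group 1 = '0'.

'0'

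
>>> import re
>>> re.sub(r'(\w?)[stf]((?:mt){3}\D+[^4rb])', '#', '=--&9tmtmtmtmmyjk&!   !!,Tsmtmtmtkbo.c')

Every occurrence is swapped for '#'.

'=--&#'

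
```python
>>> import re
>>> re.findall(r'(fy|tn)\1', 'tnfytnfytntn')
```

`\1` has to match the exact text group 1 already captured.
With a single group, `findall` returns only what that group captured — 1 item.

['tn']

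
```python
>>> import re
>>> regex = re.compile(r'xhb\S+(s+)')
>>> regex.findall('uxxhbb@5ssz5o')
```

This matches the literal 'xhb', then one or more of a non-whitespace character; then one or more of a literal 's' (captured).
Walking the string: at [2:10] match 'xhbb@5ss', group 1 = 's'.
Because there's exactly one group, `findall` drops the full match and keeps group 1 from the one hit.

['s']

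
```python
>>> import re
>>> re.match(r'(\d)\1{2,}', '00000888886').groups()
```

`\1` is not a pattern — it's the concrete string captured by group 1, re-applied verbatim.
With `match`, the pattern is implicitly anchored at the beginning.
The match spans [0:5] → '00000'.
Captured: group 1 = '0'.

('0',)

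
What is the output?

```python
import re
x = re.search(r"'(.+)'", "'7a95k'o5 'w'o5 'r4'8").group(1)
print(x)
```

Unlike `match`, `search` isn't anchored — it looks for the pattern anywhere in the string.
The match spans [0:20] → "'7a95k'o5 'w'o5 'r4'".
Captured: group 1 = "7a95k'o5 'w'o5 'r4".

7a95k'o5 'w'o5 'r4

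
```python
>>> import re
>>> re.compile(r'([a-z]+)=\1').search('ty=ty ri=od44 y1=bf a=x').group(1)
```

'ty'

The backreference `\1` re-matches whatever the first group consumed, character for character.
`search` walks the string left to right and returns the first match it finds.
The match spans [0:5] → 'ty=ty'.
Captured: group 1 = 'ty'.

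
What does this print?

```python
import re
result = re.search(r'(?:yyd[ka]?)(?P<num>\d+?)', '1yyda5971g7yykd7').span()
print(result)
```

(1, 6)

The pattern matches the literal 'yyd', then optionally one of [ka] (non-capturing group); then one or more of a digit (lazy) (captured as 'num').
The `?` after the quantifier makes it lazy — it takes as little as possible before letting the rest of the pattern try.
`re.search` scans for the first position where the pattern succeeds.
The match spans [1:6] → 'yyda5'.
Captured: group 1 = '5'.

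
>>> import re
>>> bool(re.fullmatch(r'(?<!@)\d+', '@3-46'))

False

Because the assertion is negative and zero-width, positions next to the forbidden text are skipped.
`fullmatch` succeeds only if the pattern covers the string from start to end.
Here the pattern can't cover the whole string, so the call returns None, and `bool(None)` is False.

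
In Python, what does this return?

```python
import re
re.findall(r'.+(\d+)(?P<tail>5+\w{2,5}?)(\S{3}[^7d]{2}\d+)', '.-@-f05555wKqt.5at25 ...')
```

[('5', '5wKq', 't.5at25')]

This matches one or more of any character; then one or more of a digit (captured); then one or more of a literal '5', then 2 to 5 of a word character (lazy) (captured as 'tail'); then exactly 3 of a non-whitespace character, then exactly 2 of any character except [7d], then one or more of a digit (captured).
The `?` after the quantifier makes it lazy — it takes as little as possible before letting the rest of the pattern try.
Matches: at [0:20] match '.-@-f05555wKqt.5at25', groups = ('5', '5wKq', 't.5at25').
3 groups means the one result is a tuple of 3 captured strings — 1 here.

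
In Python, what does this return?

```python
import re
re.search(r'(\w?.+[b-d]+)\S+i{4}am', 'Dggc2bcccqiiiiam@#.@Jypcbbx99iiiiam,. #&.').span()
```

The match spans [0:35] → 'Dggc2bcccqiiiiam@#.@Jypcbbx99iiiiam'.

(0, 35)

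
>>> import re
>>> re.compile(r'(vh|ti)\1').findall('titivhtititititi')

A backreference is literal: `\1` must see the identical characters the first group matched.
Walking the string: at [0:4] match 'titi', group 1 = 'ti'; at [6:10] match 'titi', group 1 = 'ti'; at [10:14] match 'titi', group 1 = 'ti'.
`findall` collects group 1 from each match (3 total).

['ti', 'ti', 'ti']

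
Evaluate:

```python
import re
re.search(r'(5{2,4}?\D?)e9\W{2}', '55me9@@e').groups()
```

('55m',)

The pattern matches 2 to 4 of a literal '5' (lazy), then optionally a non-digit (captured); then the literal 'e9', then exactly 2 of a non-word character.
`search` walks the string left to right and returns the first match it finds.
The match spans [0:7] → '55me9@@'.
Captured: group 1 = '55m'.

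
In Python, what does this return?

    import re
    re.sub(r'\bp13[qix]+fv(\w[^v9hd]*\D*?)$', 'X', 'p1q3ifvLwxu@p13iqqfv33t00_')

'p1q3ifvLwxu@X'

This matches a word boundary (`\b`, zero-width); then the literal 'p13', then one or more of one of [qix], then the literal 'fv'; then a word character, then zero or more of any character except [v9hd], then zero or more of a non-digit (lazy) (captured); then anchored at the end.
Matches: at [12:26] → 'p13iqqfv33t00_'.
`sub` substitutes 'X' at each match site.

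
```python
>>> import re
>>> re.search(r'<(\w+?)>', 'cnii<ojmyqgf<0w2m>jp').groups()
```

`search` walks the string left to right and returns the first match it finds.
The match spans [12:18] → '<0w2m>'.
Captured: group 1 = '0w2m'.

('0w2m',)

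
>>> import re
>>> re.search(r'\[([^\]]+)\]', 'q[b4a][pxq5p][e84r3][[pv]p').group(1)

The match spans [1:6] → '[b4a]'.
Captured: group 1 = 'b4a'.

'b4a'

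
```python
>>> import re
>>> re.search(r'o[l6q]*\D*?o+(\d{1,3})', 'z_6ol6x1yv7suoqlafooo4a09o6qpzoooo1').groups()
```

('4',)

The match spans [13:22] → 'oqlafooo4'.
Captured: group 1 = '4'.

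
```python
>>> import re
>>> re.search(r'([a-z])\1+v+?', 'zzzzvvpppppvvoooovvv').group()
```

A backreference is literal: `\1` must see the identical characters the first group matched.
`re.search` tries every starting position until one works.
The match spans [0:5] → 'zzzzv'.
Captured: group 1 = 'z'.

'zzzzv'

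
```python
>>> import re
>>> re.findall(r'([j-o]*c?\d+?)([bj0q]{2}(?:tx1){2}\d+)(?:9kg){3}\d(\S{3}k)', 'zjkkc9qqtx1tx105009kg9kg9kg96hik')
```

[('jkkc9', 'qqtx1tx10500', '6hik')]

This matches zero or more of a character in [j-o], then optionally a literal 'c', then one or more of a digit (lazy) (captured); then exactly 2 of one of [bj0q], then the literal 'tx1' repeated 2 times, then one or more of a digit (captured); then the literal '9kg' repeated 3 times, then a digit; then exactly 3 of a non-whitespace character, then the literal 'k' (captured).
Walking the string: at [1:32] match 'jkkc9qqtx1tx105009kg9kg9kg96hik', groups = ('jkkc9', 'qqtx1tx10500', '6hik').
Multiple groups make `findall` return tuples — one 3-tuple for the one match.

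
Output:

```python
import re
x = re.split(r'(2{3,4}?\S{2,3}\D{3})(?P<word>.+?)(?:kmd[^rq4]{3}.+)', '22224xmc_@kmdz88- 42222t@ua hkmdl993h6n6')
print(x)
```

['', '22224xmc_', '@', '']

Pattern: 3 to 4 of the literal '2' (lazy), then 2 to 3 of a non-whitespace character, then exactly 3 of a non-digit (captured); then one or more of any character (lazy) (captured as 'word'); then the literal 'kmd', then exactly 3 of any character except [rq4], then one or more of any character (non-capturing group).
A non-greedy quantifier consumes as few characters as it can — just enough that the remainder of the pattern still matches from where it stops; whatever follows it matches normally.
Matches to split on: at [0:40] → '22224xmc_@kmdz88- 42222t@ua hkmdl993h6n6'.
The group in the pattern means `split` returns the separators' captures alongside the pieces.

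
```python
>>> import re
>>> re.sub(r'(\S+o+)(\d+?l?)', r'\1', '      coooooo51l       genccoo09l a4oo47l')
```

Because the quantifier is non-greedy, it stops expanding at the earliest point where the rest of the pattern can succeed.
`\1` in the replacement pulls in group 1's text for each match.

'      coooooo1l       genccoo9l a4oo7l'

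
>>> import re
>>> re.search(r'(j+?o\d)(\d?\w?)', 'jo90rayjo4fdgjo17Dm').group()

'jo90r'

The pattern matches one or more of a literal 'j' (lazy), then the literal 'o', then a digit (captured); then optionally a digit, then optionally a word character (captured).
`re.search` tries every starting position until one works.
The match spans [0:5] → 'jo90r'.
Captured: group 1 = 'jo9', group 2 = '0r'.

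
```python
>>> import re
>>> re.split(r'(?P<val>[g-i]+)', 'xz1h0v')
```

With a capturing group present, the delimiter's captured portion is kept in the result list.

['xz1', 'h', '0v']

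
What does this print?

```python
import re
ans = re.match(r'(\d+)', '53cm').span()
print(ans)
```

With `match`, the pattern is implicitly anchored at the beginning.
The match spans [0:2] → '53'.

(0, 2)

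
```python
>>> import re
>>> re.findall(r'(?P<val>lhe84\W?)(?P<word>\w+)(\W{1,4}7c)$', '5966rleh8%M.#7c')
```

[]

With 3 capturing groups, `findall` returns a 3-tuple per match.
Nothing in the string satisfies the pattern, so the list is empty.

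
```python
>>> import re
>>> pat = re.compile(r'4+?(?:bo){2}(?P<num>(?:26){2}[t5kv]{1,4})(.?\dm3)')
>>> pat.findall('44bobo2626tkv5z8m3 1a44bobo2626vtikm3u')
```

[('2626tkv5', 'z8m3')]

Pattern: one or more of a literal '4' (lazy), then the literal 'bo' repeated 2 times; then the literal '26' repeated 2 times, then 1 to 4 of one of [t5kv] (captured as 'num'); then optionally any character, then a digit, then the literal 'm3' (captured).
Matches: at [0:18] match '44bobo2626tkv5z8m3', groups = ('2626tkv5', 'z8m3').
2 groups means the one result is a tuple of 2 captured strings — 1 here.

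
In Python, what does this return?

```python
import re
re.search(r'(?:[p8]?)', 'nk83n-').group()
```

''

Pattern: optionally one of [p8] (non-capturing group).
The match spans [0:0] → ''.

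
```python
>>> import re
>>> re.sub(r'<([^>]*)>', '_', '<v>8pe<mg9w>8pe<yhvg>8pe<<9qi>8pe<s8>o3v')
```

Matches: at [0:3] → '<v>'; at [6:12] → '<mg9w>'; at [15:21] → '<yhvg>'; at [24:30] → '<<9qi>'; at [33:37] → '<s8>'.
Each match is replaced by '_'.

'_8pe_8pe_8pe_8pe_o3v'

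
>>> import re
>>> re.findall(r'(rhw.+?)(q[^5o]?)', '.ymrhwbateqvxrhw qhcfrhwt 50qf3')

A `+?`/`*?`/`{m,n}?` starts at its minimum and grows only as far as needed for what follows to match.
Multiple groups make `findall` return tuples — one 2-tuple for each match.

[('rhwbate', 'qv'), ('rhw ', 'qh'), ('rhwt 50', 'qf')]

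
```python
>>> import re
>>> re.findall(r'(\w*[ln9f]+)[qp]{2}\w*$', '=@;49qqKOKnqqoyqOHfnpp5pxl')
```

One capturing group, so `findall` returns just the captured substring from the one match — 1 in all.

['49qqKOKnqqoyqOHfn']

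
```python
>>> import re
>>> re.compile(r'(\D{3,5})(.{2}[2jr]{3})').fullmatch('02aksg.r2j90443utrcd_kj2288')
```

This matches 3 to 5 of a non-digit (captured); then exactly 2 of any character, then exactly 3 of one of [2jr] (captured).
`re.fullmatch` requires the pattern to consume the entire string.
Here the pattern can't cover the whole string, so the call returns None.

None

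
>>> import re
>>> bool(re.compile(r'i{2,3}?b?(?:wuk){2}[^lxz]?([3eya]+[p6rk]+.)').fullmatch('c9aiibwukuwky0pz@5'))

`fullmatch` succeeds only if the pattern covers the string from start to end.
Here there's no way to consume every character, so the call returns None, and `bool(None)` is False.

False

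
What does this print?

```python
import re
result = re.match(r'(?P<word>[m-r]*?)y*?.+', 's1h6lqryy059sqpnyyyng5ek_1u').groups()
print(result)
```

('',)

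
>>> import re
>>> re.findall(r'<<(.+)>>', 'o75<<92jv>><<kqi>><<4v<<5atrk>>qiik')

['92jv>><<kqi>><<4v<<5atrk']

Matches: at [3:31] match '<<92jv>><<kqi>><<4v<<5atrk>>', group 1 = '92jv>><<kqi>><<4v<<5atrk'.
One capturing group, so `findall` returns just the captured substring from the one match — 1 in all.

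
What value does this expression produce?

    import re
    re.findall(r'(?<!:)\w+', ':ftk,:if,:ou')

['tk', 'f', 'u']

A negative assertion filters positions out without eating any characters.
Scanning left to right: at [2:4] → 'tk'; at [7:8] → 'f'; at [11:12] → 'u'.
Since nothing is captured, `findall` lists the 3 matched substrings directly.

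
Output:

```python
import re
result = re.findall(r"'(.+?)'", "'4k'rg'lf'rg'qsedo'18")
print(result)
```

['4k', 'lf', 'qsedo']

A non-greedy quantifier consumes as few characters as it can — just enough that the remainder of the pattern still matches from where it stops; whatever follows it matches normally.
With a single group, `findall` returns only what that group captured — 3 items.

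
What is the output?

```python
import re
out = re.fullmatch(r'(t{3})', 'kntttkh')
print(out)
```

None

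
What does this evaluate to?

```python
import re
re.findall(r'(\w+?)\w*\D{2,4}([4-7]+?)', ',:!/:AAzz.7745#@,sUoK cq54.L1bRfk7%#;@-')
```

This matches one or more of a word character (lazy) (captured); then zero or more of a word character, then 2 to 4 of a non-digit; then one or more of a character in [4-7] (lazy) (captured).
A `+?`/`*?`/`{m,n}?` starts at its minimum and grows only as far as needed for what follows to match.
Scanning left to right: at [5:11] match 'AAzz.7', groups = ('A', '7'); at [17:25] match 'sUoK cq5', groups = ('s', '5'); at [27:34] match 'L1bRfk7', groups = ('L', '7').
2 groups means each result is a tuple of 2 captured strings — 3 here.

[('A', '7'), ('s', '5'), ('L', '7')]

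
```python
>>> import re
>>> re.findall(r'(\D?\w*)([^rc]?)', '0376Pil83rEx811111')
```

[('0376Pil83rEx811111', ''), ('', '')]

With 2 capturing groups, `findall` returns a 2-tuple per match.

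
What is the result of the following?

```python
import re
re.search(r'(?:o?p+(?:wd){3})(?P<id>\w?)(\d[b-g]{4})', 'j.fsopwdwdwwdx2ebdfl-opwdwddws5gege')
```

None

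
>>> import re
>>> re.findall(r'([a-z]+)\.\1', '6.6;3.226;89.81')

[]

Because there's exactly one group, `findall` drops the full match and keeps group 1 from each hit.
Nothing in the string satisfies the pattern, so the list is empty.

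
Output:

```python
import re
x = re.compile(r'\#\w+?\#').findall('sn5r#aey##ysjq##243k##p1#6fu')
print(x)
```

['#aey#', '#ysjq#', '#243k#', '#p1#']

Walking the string: at [4:9] → '#aey#'; at [9:15] → '#ysjq#'; at [15:21] → '#243k#'; at [21:25] → '#p1#'.
`findall` yields the raw match text (4 of them) because the pattern has no groups.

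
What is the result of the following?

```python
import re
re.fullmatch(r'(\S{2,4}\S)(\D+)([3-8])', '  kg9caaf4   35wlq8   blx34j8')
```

None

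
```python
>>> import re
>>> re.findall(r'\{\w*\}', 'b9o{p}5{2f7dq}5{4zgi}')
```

['{p}', '{2f7dq}', '{4zgi}']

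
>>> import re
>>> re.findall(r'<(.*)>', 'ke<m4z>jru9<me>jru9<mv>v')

Walking the string: at [2:23] match '<m4z>jru9<me>jru9<mv>', group 1 = 'm4z>jru9<me>jru9<mv'.
Because there's exactly one group, `findall` drops the full match and keeps group 1 from the one hit.

['m4z>jru9<me>jru9<mv']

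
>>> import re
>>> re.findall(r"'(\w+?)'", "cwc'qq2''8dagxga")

With a single group, `findall` returns only what that group captured — 1 item.

['qq2']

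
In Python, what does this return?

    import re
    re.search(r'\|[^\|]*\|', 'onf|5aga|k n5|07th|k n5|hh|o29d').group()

'|5aga|'

The match spans [3:9] → '|5aga|'.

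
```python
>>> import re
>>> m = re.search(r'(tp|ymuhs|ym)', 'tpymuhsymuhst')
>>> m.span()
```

(0, 2)

`search` walks the string left to right and returns the first match it finds.
The match spans [0:2] → 'tp'.
Captured: group 1 = 'tp'.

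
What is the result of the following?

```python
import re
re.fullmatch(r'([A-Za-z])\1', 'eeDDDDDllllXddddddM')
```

`\1` has to match the exact text group 1 already captured.
`re.fullmatch` requires the pattern to consume the entire string.
Here there's no way to consume every character, so the call returns None.

None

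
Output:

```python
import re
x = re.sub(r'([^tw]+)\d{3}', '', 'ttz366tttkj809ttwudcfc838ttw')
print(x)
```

Pattern: one or more of any character except [tw] (captured); then exactly 3 of a digit.
Matches: at [2:6] → 'z366'; at [9:14] → 'kj809'; at [17:25] → 'udcfc838'.
Each match is replaced by ''.

tttttttwttw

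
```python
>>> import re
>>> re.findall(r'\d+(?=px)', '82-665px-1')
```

['665']

The `(?=…)`/`(?<=…)` assertion just peeks at neighbouring text; it doesn't advance the match position.
Walking the string: at [3:6] → '665'.
With no groups in the pattern, `findall` gives back each whole match — 1 here.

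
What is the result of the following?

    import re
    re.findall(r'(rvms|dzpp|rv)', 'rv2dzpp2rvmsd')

['rv', 'dzpp', 'rvms']

Branches in `(...|...)` are attempted left-to-right; the first branch that allows the whole pattern to succeed is taken.
`findall` collects group 1 from each match (3 total).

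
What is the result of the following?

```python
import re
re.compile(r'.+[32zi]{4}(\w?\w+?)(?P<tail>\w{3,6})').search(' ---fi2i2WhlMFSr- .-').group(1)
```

'Wh'

This matches one or more of any character, then exactly 4 of one of [32zi]; then optionally a word character, then one or more of a word character (lazy) (captured); then 3 to 6 of a word character (captured as 'tail').
Lazy quantifiers expand one character at a time until the remainder of the pattern can match.
`re.search` scans for the first position where the pattern succeeds.
The match spans [0:16] → ' ---fi2i2WhlMFSr'.
Captured: group 1 = 'Wh', group 2 = 'lMFSr'.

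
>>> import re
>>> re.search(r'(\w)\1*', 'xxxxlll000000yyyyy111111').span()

A backreference is literal: `\1` must see the identical characters the first group matched.
`re.search` tries every starting position until one works.
The match spans [0:4] → 'xxxx'.
Captured: group 1 = 'x'.

(0, 4)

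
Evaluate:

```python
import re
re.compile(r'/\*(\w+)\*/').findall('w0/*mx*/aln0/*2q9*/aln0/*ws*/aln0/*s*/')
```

['mx', '2q9', 'ws', 's']

Walking the string: at [2:8] match '/*mx*/', group 1 = 'mx'; at [12:19] match '/*2q9*/', group 1 = '2q9'; at [23:29] match '/*ws*/', group 1 = 'ws'; at [33:38] match '/*s*/', group 1 = 's'.
Because there's exactly one group, `findall` drops the full match and keeps group 1 from each hit.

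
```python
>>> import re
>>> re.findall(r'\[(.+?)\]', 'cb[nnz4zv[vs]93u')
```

['nnz4zv[vs']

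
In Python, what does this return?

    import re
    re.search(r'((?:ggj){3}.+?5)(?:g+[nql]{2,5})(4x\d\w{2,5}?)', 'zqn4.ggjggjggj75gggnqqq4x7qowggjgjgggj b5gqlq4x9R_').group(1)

'ggjggjggj75'

The match spans [5:28] → 'ggjggjggj75gggnqqq4x7qo'.
Captured: group 1 = 'ggjggjggj75', group 2 = '4x7qo'.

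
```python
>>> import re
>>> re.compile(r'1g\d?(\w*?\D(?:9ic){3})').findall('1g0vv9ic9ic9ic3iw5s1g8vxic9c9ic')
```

['vv9ic9ic9ic']

Pattern: the literal '1g', then optionally a digit; then zero or more of a word character (lazy), then a non-digit, then the literal '9ic' repeated 3 times (captured).
Walking the string: at [0:14] match '1g0vv9ic9ic9ic', group 1 = 'vv9ic9ic9ic'.
`findall` collects group 1 from the one match (1 total).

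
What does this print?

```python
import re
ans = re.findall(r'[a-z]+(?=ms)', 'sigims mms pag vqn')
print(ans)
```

['sigi', 'm']

The lookaround is zero-width — it requires the adjacent text to match without consuming it, so the asserted text isn't part of the match.
Walking the string: at [0:4] → 'sigi'; at [7:8] → 'm'.
No capturing groups, so `findall` returns the 2 full match strings.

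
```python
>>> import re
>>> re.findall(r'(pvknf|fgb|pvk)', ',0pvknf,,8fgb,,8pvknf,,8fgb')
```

['pvknf', 'fgb', 'pvknf', 'fgb']

Alternation isn't longest-match — the leftmost alternative that fits at this position is chosen.
Matches: at [2:7] match 'pvknf', group 1 = 'pvknf'; at [10:13] match 'fgb', group 1 = 'fgb'; at [16:21] match 'pvknf', group 1 = 'pvknf'; at [24:27] match 'fgb', group 1 = 'fgb'.
With a single group, `findall` returns only what that group captured — 4 items.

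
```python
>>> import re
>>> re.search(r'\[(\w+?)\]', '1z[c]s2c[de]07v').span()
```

(2, 5)

The match spans [2:5] → '[c]'.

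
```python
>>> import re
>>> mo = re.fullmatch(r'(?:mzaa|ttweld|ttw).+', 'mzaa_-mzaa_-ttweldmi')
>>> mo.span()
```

(0, 20)

For `fullmatch`, every character of the input must be accounted for by the pattern.
The match spans [0:20] → 'mzaa_-mzaa_-ttweldmi'.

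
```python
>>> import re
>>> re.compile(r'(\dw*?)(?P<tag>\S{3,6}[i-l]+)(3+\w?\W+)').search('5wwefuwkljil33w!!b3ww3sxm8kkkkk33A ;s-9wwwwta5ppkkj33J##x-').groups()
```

('5', 'wwefuwkljil', '33w!!')

Pattern: a digit, then zero or more of a literal 'w' (lazy) (captured); then 3 to 6 of a non-whitespace character, then one or more of a character in [i-l] (captured as 'tag'); then one or more of a literal '3', then optionally a word character, then one or more of a non-word character (captured).
Unlike `match`, `search` isn't anchored — it looks for the pattern anywhere in the string.
The match spans [0:17] → '5wwefuwkljil33w!!'.
Captured: group 1 = '5', group 2 = 'wwefuwkljil', group 3 = '33w!!'.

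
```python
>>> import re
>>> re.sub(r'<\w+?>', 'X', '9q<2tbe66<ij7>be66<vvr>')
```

'9q<2tbe66Xbe66X'

Matches: at [9:14] → '<ij7>'; at [18:23] → '<vvr>'.
Every occurrence is swapped for 'X'.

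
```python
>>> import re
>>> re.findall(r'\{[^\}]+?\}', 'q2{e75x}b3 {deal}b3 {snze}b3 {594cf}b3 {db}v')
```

['{e75x}', '{deal}', '{snze}', '{594cf}', '{db}']

With no groups in the pattern, `findall` gives back each whole match — 5 here.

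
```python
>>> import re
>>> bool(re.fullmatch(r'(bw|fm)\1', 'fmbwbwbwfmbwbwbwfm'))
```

`\1` is not a pattern — it's the concrete string captured by group 1, re-applied verbatim.
For `fullmatch`, every character of the input must be accounted for by the pattern.
Here there's no way to consume every character, so the call returns None, and `bool(None)` is False.

False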